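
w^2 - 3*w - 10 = (w - 5)*(w + 2)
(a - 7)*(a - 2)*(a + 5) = a^3 - 4*a^2 - 31*a + 70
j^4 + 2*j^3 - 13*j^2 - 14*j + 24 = (j - 3)*(j - 1)*(j + 2)*(j + 4)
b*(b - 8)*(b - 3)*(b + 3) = b^4 - 8*b^3 - 9*b^2 + 72*b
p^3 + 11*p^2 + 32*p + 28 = (p + 2)^2*(p + 7)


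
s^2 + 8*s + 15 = (s + 3)*(s + 5)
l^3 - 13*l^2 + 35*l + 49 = (l - 7)^2*(l + 1)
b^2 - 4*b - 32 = (b - 8)*(b + 4)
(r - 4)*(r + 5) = r^2 + r - 20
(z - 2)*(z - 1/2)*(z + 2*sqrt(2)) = z^3 - 5*z^2/2 + 2*sqrt(2)*z^2 - 5*sqrt(2)*z + z + 2*sqrt(2)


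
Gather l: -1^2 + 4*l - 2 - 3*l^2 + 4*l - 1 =-3*l^2 + 8*l - 4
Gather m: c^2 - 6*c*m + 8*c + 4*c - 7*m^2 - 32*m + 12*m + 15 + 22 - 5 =c^2 + 12*c - 7*m^2 + m*(-6*c - 20) + 32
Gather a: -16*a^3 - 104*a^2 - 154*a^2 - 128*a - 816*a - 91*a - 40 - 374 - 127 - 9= -16*a^3 - 258*a^2 - 1035*a - 550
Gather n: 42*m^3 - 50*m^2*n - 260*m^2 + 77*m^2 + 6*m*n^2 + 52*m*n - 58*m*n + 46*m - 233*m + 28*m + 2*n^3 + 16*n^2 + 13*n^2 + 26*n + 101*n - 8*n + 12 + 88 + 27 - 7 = 42*m^3 - 183*m^2 - 159*m + 2*n^3 + n^2*(6*m + 29) + n*(-50*m^2 - 6*m + 119) + 120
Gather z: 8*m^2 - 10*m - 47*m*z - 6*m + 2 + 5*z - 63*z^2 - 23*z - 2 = 8*m^2 - 16*m - 63*z^2 + z*(-47*m - 18)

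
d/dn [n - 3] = 1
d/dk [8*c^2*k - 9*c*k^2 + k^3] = 8*c^2 - 18*c*k + 3*k^2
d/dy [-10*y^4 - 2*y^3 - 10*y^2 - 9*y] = -40*y^3 - 6*y^2 - 20*y - 9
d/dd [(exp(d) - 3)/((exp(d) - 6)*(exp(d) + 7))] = (-exp(2*d) + 6*exp(d) - 39)*exp(d)/(exp(4*d) + 2*exp(3*d) - 83*exp(2*d) - 84*exp(d) + 1764)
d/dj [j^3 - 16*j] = 3*j^2 - 16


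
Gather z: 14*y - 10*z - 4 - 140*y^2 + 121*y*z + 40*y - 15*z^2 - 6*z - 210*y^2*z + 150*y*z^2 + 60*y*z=-140*y^2 + 54*y + z^2*(150*y - 15) + z*(-210*y^2 + 181*y - 16) - 4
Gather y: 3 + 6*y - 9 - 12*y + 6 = -6*y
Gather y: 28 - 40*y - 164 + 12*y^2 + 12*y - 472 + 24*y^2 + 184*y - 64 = 36*y^2 + 156*y - 672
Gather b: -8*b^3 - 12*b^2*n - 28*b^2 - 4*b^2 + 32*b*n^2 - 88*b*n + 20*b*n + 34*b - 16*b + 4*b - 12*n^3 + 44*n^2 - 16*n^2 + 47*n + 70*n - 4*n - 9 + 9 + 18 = -8*b^3 + b^2*(-12*n - 32) + b*(32*n^2 - 68*n + 22) - 12*n^3 + 28*n^2 + 113*n + 18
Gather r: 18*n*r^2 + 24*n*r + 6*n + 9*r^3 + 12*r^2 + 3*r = 6*n + 9*r^3 + r^2*(18*n + 12) + r*(24*n + 3)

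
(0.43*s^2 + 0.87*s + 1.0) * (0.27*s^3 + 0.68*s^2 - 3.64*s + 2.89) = 0.1161*s^5 + 0.5273*s^4 - 0.7036*s^3 - 1.2441*s^2 - 1.1257*s + 2.89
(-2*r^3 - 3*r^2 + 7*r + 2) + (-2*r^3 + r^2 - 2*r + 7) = -4*r^3 - 2*r^2 + 5*r + 9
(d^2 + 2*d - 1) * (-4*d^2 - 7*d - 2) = -4*d^4 - 15*d^3 - 12*d^2 + 3*d + 2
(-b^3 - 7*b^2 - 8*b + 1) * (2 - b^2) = b^5 + 7*b^4 + 6*b^3 - 15*b^2 - 16*b + 2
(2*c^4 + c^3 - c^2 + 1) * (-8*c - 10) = -16*c^5 - 28*c^4 - 2*c^3 + 10*c^2 - 8*c - 10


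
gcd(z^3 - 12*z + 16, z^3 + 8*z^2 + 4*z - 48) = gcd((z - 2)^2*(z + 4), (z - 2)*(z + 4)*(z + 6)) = z^2 + 2*z - 8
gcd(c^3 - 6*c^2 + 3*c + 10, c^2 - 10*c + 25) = c - 5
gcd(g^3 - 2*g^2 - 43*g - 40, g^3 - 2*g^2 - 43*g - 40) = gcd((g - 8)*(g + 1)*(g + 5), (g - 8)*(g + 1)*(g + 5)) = g^3 - 2*g^2 - 43*g - 40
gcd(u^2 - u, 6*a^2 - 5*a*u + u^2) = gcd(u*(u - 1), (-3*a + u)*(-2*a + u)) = 1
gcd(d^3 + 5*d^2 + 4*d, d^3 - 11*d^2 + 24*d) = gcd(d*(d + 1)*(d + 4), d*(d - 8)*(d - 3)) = d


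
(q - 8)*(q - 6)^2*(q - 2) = q^4 - 22*q^3 + 172*q^2 - 552*q + 576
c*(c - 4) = c^2 - 4*c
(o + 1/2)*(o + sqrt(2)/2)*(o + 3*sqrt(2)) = o^3 + o^2/2 + 7*sqrt(2)*o^2/2 + 7*sqrt(2)*o/4 + 3*o + 3/2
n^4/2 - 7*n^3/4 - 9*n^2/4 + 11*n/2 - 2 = (n/2 + 1)*(n - 4)*(n - 1)*(n - 1/2)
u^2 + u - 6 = (u - 2)*(u + 3)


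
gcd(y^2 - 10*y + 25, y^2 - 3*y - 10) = y - 5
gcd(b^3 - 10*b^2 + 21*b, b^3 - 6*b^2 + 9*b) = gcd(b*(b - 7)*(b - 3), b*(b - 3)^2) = b^2 - 3*b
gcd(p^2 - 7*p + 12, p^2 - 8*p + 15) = p - 3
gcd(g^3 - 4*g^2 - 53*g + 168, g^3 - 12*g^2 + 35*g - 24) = g^2 - 11*g + 24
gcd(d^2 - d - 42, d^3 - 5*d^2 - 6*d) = 1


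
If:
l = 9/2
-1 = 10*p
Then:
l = 9/2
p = -1/10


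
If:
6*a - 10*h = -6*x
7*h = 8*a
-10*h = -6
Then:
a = 21/40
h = 3/5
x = 19/40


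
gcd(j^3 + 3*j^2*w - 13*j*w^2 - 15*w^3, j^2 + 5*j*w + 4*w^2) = j + w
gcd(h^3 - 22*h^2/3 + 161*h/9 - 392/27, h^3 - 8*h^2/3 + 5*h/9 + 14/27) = h - 7/3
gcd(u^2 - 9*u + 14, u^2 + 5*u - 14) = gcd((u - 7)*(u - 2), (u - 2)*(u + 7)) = u - 2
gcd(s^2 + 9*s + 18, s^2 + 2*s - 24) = s + 6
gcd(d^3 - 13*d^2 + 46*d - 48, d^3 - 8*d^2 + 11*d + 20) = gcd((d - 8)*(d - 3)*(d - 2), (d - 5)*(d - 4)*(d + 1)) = 1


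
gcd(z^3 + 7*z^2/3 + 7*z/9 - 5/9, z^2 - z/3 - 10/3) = z + 5/3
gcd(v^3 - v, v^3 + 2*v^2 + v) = v^2 + v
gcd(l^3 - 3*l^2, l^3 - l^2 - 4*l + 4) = 1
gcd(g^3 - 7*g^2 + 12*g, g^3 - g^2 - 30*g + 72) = g^2 - 7*g + 12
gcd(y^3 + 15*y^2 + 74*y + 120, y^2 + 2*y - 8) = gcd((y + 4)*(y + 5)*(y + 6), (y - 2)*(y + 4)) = y + 4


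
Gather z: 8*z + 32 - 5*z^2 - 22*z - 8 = -5*z^2 - 14*z + 24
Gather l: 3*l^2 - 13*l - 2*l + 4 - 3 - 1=3*l^2 - 15*l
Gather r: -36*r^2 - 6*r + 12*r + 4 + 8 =-36*r^2 + 6*r + 12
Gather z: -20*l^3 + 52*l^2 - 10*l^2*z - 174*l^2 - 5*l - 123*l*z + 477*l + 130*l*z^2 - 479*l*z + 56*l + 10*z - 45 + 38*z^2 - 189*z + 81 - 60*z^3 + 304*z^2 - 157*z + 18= -20*l^3 - 122*l^2 + 528*l - 60*z^3 + z^2*(130*l + 342) + z*(-10*l^2 - 602*l - 336) + 54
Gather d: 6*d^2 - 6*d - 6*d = 6*d^2 - 12*d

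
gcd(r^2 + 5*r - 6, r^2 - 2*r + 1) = r - 1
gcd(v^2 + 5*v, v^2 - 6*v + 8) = 1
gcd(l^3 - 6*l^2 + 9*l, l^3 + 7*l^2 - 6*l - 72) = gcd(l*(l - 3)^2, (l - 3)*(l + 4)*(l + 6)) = l - 3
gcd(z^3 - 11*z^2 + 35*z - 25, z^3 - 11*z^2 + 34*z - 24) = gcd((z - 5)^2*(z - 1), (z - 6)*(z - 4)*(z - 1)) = z - 1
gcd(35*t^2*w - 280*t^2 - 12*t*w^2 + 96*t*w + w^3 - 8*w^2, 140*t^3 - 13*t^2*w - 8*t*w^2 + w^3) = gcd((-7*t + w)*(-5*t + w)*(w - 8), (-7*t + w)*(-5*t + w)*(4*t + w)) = 35*t^2 - 12*t*w + w^2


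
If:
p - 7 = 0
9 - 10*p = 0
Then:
No Solution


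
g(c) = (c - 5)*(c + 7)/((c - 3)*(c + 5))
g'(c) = (c - 5)/((c - 3)*(c + 5)) - (c - 5)*(c + 7)/((c - 3)*(c + 5)^2) - (c - 5)*(c + 7)/((c - 3)^2*(c + 5)) + (c + 7)/((c - 3)*(c + 5))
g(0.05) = 2.34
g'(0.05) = 0.19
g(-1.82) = 2.30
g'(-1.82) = -0.14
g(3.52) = -3.51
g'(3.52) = 9.21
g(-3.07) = 2.71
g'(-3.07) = -0.60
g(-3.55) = 3.11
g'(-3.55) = -1.13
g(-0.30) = 2.29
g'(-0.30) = 0.12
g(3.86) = -1.62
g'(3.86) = 3.35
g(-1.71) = 2.29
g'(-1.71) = -0.12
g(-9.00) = 0.58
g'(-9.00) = -0.14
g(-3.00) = 2.67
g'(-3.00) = -0.56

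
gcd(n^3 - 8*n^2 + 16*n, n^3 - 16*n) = n^2 - 4*n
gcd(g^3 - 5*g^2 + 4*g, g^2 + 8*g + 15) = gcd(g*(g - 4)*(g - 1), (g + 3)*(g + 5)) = 1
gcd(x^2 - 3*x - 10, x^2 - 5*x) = x - 5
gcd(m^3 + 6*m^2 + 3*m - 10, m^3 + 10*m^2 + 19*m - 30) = m^2 + 4*m - 5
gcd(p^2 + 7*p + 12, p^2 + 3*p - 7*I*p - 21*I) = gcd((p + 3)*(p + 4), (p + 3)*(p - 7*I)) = p + 3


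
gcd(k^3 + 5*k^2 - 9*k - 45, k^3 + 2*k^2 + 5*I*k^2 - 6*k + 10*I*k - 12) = 1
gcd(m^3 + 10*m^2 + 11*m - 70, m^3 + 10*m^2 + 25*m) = m + 5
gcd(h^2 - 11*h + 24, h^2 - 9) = h - 3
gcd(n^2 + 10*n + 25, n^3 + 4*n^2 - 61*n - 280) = n + 5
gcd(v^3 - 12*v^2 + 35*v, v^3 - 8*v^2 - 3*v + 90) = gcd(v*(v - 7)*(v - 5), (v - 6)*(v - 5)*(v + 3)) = v - 5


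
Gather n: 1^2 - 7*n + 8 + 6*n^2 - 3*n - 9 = 6*n^2 - 10*n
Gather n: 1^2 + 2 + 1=4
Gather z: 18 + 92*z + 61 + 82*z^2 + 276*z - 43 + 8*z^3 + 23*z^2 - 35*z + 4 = 8*z^3 + 105*z^2 + 333*z + 40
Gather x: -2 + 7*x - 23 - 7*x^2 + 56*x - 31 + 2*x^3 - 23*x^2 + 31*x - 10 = 2*x^3 - 30*x^2 + 94*x - 66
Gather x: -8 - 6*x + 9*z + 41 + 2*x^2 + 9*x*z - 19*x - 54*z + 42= 2*x^2 + x*(9*z - 25) - 45*z + 75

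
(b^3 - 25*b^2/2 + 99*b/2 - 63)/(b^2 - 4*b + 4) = (2*b^3 - 25*b^2 + 99*b - 126)/(2*(b^2 - 4*b + 4))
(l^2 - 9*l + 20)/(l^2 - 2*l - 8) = (l - 5)/(l + 2)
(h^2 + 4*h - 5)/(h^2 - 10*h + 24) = (h^2 + 4*h - 5)/(h^2 - 10*h + 24)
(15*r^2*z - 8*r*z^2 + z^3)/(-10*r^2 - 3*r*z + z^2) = z*(-3*r + z)/(2*r + z)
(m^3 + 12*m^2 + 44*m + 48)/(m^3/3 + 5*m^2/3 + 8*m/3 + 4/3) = 3*(m^2 + 10*m + 24)/(m^2 + 3*m + 2)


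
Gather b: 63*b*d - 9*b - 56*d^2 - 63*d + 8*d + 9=b*(63*d - 9) - 56*d^2 - 55*d + 9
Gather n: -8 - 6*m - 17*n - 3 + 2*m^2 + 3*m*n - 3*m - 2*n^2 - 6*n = 2*m^2 - 9*m - 2*n^2 + n*(3*m - 23) - 11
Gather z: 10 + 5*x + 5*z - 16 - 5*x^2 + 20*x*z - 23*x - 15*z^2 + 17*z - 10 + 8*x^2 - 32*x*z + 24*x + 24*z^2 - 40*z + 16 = 3*x^2 + 6*x + 9*z^2 + z*(-12*x - 18)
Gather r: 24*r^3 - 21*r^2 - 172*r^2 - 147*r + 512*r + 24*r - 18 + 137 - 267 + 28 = 24*r^3 - 193*r^2 + 389*r - 120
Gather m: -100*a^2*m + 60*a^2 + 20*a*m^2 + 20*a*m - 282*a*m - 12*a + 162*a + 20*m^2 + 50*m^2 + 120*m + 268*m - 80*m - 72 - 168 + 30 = 60*a^2 + 150*a + m^2*(20*a + 70) + m*(-100*a^2 - 262*a + 308) - 210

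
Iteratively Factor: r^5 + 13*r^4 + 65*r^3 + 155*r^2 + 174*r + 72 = (r + 3)*(r^4 + 10*r^3 + 35*r^2 + 50*r + 24) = (r + 3)^2*(r^3 + 7*r^2 + 14*r + 8) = (r + 2)*(r + 3)^2*(r^2 + 5*r + 4) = (r + 2)*(r + 3)^2*(r + 4)*(r + 1)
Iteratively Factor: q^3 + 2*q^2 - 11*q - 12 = (q + 1)*(q^2 + q - 12) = (q + 1)*(q + 4)*(q - 3)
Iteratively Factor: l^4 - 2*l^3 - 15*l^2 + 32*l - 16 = (l - 1)*(l^3 - l^2 - 16*l + 16) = (l - 4)*(l - 1)*(l^2 + 3*l - 4) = (l - 4)*(l - 1)*(l + 4)*(l - 1)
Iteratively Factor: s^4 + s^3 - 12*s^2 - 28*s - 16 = (s + 2)*(s^3 - s^2 - 10*s - 8) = (s + 2)^2*(s^2 - 3*s - 4) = (s + 1)*(s + 2)^2*(s - 4)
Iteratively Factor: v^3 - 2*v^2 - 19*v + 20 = (v - 1)*(v^2 - v - 20) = (v - 5)*(v - 1)*(v + 4)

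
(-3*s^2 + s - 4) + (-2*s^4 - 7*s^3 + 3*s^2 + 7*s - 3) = -2*s^4 - 7*s^3 + 8*s - 7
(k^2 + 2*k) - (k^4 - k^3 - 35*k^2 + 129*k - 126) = -k^4 + k^3 + 36*k^2 - 127*k + 126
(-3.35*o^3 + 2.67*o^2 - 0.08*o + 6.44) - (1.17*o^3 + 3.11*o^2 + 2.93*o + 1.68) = -4.52*o^3 - 0.44*o^2 - 3.01*o + 4.76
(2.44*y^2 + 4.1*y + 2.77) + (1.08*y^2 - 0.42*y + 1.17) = 3.52*y^2 + 3.68*y + 3.94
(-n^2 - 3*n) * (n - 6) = -n^3 + 3*n^2 + 18*n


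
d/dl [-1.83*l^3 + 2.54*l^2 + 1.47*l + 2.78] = -5.49*l^2 + 5.08*l + 1.47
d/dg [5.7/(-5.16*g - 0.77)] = 29.412/(5.16*g + 0.77)^2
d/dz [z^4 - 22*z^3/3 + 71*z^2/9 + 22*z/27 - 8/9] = 4*z^3 - 22*z^2 + 142*z/9 + 22/27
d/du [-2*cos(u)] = 2*sin(u)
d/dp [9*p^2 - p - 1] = 18*p - 1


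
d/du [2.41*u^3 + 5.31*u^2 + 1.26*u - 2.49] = 7.23*u^2 + 10.62*u + 1.26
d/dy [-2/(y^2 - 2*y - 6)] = 4*(y - 1)/(-y^2 + 2*y + 6)^2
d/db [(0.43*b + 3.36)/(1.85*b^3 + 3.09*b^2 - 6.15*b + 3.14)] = (-1.591*b^3 - 19.9767*b^2 - 20.7648*b + 22.0142)/(3.4225*b^6 + 11.433*b^5 - 13.2069*b^4 - 26.389*b^3 + 57.2277*b^2 - 38.622*b + 9.8596)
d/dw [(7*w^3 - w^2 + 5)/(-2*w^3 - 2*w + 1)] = (-2*w^4 - 28*w^3 + 53*w^2 - 2*w + 10)/(4*w^6 + 8*w^4 - 4*w^3 + 4*w^2 - 4*w + 1)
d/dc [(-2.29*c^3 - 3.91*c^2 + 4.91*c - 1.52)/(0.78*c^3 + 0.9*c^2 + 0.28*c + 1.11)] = (0.988799999999999*c^4 - 8.942*c^3 - 9.5827*c^2 - 5.9442*c + 5.8757)/(0.6084*c^6 + 1.404*c^5 + 1.2468*c^4 + 2.2356*c^3 + 2.0764*c^2 + 0.6216*c + 1.2321)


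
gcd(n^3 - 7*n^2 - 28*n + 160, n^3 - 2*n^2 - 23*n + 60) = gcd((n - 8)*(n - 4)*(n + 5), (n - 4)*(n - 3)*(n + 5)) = n^2 + n - 20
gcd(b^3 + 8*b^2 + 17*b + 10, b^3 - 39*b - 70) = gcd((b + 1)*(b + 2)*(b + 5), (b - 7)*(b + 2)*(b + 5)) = b^2 + 7*b + 10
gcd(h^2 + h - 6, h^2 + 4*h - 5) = 1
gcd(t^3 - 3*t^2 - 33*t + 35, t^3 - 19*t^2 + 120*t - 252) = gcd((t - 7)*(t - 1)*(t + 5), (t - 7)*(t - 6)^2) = t - 7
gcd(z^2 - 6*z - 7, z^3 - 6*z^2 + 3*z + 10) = z + 1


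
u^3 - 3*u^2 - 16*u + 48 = (u - 4)*(u - 3)*(u + 4)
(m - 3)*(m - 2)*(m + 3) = m^3 - 2*m^2 - 9*m + 18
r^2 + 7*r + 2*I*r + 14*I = (r + 7)*(r + 2*I)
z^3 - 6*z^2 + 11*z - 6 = (z - 3)*(z - 2)*(z - 1)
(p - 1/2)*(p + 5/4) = p^2 + 3*p/4 - 5/8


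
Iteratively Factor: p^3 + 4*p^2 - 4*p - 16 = (p + 4)*(p^2 - 4) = (p + 2)*(p + 4)*(p - 2)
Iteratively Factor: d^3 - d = (d)*(d^2 - 1) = d*(d - 1)*(d + 1)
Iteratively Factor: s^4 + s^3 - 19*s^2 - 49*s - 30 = (s + 2)*(s^3 - s^2 - 17*s - 15) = (s - 5)*(s + 2)*(s^2 + 4*s + 3) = (s - 5)*(s + 2)*(s + 3)*(s + 1)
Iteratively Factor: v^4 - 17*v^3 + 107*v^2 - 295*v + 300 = (v - 4)*(v^3 - 13*v^2 + 55*v - 75) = (v - 4)*(v - 3)*(v^2 - 10*v + 25) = (v - 5)*(v - 4)*(v - 3)*(v - 5)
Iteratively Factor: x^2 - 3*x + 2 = (x - 2)*(x - 1)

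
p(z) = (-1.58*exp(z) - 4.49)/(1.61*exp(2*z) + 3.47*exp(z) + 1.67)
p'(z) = (-1.58*exp(z) - 4.49)*(-3.22*exp(2*z) - 3.47*exp(z))/(1.61*exp(2*z) + 3.47*exp(z) + 1.67)^2 - 1.58*exp(z)/(1.61*exp(2*z) + 3.47*exp(z) + 1.67)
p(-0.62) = -1.33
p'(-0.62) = 0.72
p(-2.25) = -2.27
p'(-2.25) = 0.36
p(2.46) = -0.09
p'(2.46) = 0.09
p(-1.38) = -1.85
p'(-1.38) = 0.60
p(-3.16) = -2.50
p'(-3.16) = 0.17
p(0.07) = -0.85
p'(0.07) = 0.64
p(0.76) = -0.48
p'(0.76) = 0.44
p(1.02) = -0.37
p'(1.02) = 0.36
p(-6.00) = -2.68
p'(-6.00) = 0.01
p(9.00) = 0.00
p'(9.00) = 0.00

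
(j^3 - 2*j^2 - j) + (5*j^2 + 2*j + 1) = j^3 + 3*j^2 + j + 1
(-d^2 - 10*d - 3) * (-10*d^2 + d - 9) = 10*d^4 + 99*d^3 + 29*d^2 + 87*d + 27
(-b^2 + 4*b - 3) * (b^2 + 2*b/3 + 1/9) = -b^4 + 10*b^3/3 - 4*b^2/9 - 14*b/9 - 1/3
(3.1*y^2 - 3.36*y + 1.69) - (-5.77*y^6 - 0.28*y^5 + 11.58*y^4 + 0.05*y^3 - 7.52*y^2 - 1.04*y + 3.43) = 5.77*y^6 + 0.28*y^5 - 11.58*y^4 - 0.05*y^3 + 10.62*y^2 - 2.32*y - 1.74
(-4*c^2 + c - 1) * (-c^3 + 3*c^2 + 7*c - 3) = 4*c^5 - 13*c^4 - 24*c^3 + 16*c^2 - 10*c + 3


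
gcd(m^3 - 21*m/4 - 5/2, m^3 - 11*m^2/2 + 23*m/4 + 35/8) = m^2 - 2*m - 5/4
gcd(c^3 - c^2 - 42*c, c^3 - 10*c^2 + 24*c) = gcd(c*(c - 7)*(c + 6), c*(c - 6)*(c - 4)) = c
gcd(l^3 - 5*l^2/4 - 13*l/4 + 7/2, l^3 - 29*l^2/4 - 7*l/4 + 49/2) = l^2 - l/4 - 7/2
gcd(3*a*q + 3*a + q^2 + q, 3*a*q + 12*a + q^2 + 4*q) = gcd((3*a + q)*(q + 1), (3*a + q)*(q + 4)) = 3*a + q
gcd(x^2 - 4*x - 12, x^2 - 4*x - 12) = x^2 - 4*x - 12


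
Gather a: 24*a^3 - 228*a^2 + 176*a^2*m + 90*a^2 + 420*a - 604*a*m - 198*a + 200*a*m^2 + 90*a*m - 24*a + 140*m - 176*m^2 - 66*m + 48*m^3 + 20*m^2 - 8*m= 24*a^3 + a^2*(176*m - 138) + a*(200*m^2 - 514*m + 198) + 48*m^3 - 156*m^2 + 66*m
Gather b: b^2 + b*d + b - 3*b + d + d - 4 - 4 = b^2 + b*(d - 2) + 2*d - 8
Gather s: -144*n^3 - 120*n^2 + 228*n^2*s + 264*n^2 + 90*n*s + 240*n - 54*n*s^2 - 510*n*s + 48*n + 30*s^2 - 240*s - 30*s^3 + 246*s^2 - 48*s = -144*n^3 + 144*n^2 + 288*n - 30*s^3 + s^2*(276 - 54*n) + s*(228*n^2 - 420*n - 288)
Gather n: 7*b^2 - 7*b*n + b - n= 7*b^2 + b + n*(-7*b - 1)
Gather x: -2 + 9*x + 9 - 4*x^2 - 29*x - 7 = -4*x^2 - 20*x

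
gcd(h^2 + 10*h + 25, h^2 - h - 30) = h + 5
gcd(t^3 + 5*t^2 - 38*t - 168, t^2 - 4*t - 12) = t - 6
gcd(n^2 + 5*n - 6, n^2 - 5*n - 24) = 1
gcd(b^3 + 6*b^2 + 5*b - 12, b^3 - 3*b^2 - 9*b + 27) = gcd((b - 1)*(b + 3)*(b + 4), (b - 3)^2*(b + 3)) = b + 3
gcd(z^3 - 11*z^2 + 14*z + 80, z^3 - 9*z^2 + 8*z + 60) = z^2 - 3*z - 10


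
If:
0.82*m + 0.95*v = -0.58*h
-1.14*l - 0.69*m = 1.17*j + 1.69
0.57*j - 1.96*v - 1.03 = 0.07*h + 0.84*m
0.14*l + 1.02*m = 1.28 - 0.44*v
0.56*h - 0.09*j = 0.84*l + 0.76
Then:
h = 0.44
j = -2.43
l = -0.35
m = 2.26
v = -2.22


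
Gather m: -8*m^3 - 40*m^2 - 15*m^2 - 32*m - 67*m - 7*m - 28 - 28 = -8*m^3 - 55*m^2 - 106*m - 56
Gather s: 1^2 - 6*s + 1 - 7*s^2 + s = -7*s^2 - 5*s + 2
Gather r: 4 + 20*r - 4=20*r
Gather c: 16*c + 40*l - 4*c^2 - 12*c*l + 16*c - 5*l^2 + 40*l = -4*c^2 + c*(32 - 12*l) - 5*l^2 + 80*l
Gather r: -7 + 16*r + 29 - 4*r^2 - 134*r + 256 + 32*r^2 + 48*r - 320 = 28*r^2 - 70*r - 42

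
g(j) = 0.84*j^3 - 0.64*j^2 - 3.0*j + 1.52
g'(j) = 2.52*j^2 - 1.28*j - 3.0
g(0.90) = -1.09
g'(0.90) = -2.11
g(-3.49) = -31.51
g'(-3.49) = 32.16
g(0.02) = 1.46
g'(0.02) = -3.02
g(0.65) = -0.47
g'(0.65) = -2.77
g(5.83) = 128.73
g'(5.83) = 75.19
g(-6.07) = -191.72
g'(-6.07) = 97.62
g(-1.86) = -0.52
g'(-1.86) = 8.10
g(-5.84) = -170.10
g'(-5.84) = 90.42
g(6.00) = 141.92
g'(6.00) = 80.04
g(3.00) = 9.44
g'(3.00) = 15.84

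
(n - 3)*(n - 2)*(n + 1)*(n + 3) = n^4 - n^3 - 11*n^2 + 9*n + 18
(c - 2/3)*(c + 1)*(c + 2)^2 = c^4 + 13*c^3/3 + 14*c^2/3 - 4*c/3 - 8/3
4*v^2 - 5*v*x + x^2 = (-4*v + x)*(-v + x)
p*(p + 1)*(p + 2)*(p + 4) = p^4 + 7*p^3 + 14*p^2 + 8*p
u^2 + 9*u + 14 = (u + 2)*(u + 7)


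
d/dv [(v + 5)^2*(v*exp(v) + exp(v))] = (v^3 + 14*v^2 + 57*v + 60)*exp(v)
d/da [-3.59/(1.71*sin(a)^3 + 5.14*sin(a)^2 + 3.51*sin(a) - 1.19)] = (18.4167*sin(a)^2 + 36.9052*sin(a) + 12.6009)*cos(a)/(1.71*sin(a)^3 + 5.14*sin(a)^2 + 3.51*sin(a) - 1.19)^2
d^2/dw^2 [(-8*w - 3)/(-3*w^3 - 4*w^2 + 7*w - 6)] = 2*(216*w^5 + 450*w^4 + 584*w^3 - 909*w^2 - 990*w + 411)/(27*w^9 + 108*w^8 - 45*w^7 - 278*w^6 + 537*w^5 + 120*w^4 - 1027*w^3 + 1314*w^2 - 756*w + 216)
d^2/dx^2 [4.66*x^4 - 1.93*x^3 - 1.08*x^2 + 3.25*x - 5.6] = 55.92*x^2 - 11.58*x - 2.16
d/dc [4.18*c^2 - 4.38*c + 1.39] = 8.36*c - 4.38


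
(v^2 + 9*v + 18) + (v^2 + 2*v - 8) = 2*v^2 + 11*v + 10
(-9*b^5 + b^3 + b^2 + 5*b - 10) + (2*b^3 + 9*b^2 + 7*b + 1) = -9*b^5 + 3*b^3 + 10*b^2 + 12*b - 9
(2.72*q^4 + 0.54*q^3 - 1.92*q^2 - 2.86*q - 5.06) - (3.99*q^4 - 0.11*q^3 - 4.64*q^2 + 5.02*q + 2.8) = -1.27*q^4 + 0.65*q^3 + 2.72*q^2 - 7.88*q - 7.86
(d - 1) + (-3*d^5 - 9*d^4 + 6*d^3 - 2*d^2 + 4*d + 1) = -3*d^5 - 9*d^4 + 6*d^3 - 2*d^2 + 5*d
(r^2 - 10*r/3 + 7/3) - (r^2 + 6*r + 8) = -28*r/3 - 17/3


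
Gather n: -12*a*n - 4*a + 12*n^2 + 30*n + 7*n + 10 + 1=-4*a + 12*n^2 + n*(37 - 12*a) + 11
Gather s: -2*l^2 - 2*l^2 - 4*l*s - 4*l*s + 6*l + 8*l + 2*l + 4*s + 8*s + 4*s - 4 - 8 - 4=-4*l^2 + 16*l + s*(16 - 8*l) - 16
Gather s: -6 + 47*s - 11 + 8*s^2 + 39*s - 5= 8*s^2 + 86*s - 22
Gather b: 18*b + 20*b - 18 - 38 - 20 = 38*b - 76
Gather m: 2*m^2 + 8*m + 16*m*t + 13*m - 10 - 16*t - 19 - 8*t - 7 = 2*m^2 + m*(16*t + 21) - 24*t - 36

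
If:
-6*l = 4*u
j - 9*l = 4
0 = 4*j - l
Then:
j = -4/35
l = -16/35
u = 24/35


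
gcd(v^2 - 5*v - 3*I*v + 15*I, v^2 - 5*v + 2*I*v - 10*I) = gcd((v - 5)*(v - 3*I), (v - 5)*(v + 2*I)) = v - 5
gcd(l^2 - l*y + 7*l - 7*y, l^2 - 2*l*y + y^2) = -l + y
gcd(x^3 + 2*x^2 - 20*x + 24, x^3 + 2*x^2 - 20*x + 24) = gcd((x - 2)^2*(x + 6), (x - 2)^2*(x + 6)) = x^3 + 2*x^2 - 20*x + 24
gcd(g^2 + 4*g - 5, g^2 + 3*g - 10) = g + 5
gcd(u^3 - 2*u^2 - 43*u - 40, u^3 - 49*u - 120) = u^2 - 3*u - 40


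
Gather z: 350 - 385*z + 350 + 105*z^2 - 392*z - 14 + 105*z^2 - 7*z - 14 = 210*z^2 - 784*z + 672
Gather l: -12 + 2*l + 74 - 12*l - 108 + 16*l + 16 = 6*l - 30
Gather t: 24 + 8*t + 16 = 8*t + 40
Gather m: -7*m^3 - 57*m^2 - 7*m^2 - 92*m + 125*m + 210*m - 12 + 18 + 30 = -7*m^3 - 64*m^2 + 243*m + 36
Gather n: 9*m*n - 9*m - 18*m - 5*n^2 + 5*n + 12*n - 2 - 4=-27*m - 5*n^2 + n*(9*m + 17) - 6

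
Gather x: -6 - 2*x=-2*x - 6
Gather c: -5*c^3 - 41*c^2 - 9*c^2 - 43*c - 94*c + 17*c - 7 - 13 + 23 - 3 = -5*c^3 - 50*c^2 - 120*c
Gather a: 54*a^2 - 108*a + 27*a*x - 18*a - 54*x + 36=54*a^2 + a*(27*x - 126) - 54*x + 36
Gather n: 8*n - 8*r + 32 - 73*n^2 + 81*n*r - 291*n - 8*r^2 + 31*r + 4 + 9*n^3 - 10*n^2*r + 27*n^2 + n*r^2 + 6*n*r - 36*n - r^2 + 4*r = 9*n^3 + n^2*(-10*r - 46) + n*(r^2 + 87*r - 319) - 9*r^2 + 27*r + 36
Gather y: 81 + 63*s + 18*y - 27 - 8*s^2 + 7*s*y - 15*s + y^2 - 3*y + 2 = -8*s^2 + 48*s + y^2 + y*(7*s + 15) + 56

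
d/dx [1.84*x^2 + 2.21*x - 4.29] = 3.68*x + 2.21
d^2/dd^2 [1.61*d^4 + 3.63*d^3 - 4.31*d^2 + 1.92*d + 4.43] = 19.32*d^2 + 21.78*d - 8.62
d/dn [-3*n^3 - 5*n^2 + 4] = n*(-9*n - 10)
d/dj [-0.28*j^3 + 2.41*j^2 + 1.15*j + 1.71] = -0.84*j^2 + 4.82*j + 1.15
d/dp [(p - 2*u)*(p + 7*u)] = 2*p + 5*u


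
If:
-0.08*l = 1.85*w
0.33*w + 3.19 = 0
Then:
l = 223.54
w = -9.67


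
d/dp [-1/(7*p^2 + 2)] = 14*p/(7*p^2 + 2)^2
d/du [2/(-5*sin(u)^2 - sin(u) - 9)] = 2*(10*sin(u) + 1)*cos(u)/(5*sin(u)^2 + sin(u) + 9)^2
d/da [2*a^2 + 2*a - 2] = 4*a + 2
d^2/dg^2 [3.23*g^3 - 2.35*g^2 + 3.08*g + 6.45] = 19.38*g - 4.7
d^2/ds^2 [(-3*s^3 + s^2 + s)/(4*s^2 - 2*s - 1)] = 2*(-6*s^2 + 3*s - 1)/(64*s^6 - 96*s^5 + 40*s^3 - 6*s - 1)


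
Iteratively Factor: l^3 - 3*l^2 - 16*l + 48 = (l - 4)*(l^2 + l - 12) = (l - 4)*(l + 4)*(l - 3)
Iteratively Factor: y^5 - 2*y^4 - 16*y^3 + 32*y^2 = (y + 4)*(y^4 - 6*y^3 + 8*y^2) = y*(y + 4)*(y^3 - 6*y^2 + 8*y) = y*(y - 2)*(y + 4)*(y^2 - 4*y) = y*(y - 4)*(y - 2)*(y + 4)*(y)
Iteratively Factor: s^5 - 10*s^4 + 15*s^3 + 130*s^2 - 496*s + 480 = (s - 5)*(s^4 - 5*s^3 - 10*s^2 + 80*s - 96) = (s - 5)*(s + 4)*(s^3 - 9*s^2 + 26*s - 24) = (s - 5)*(s - 3)*(s + 4)*(s^2 - 6*s + 8) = (s - 5)*(s - 4)*(s - 3)*(s + 4)*(s - 2)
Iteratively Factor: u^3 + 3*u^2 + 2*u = (u)*(u^2 + 3*u + 2) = u*(u + 2)*(u + 1)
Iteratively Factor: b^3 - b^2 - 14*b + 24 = (b - 3)*(b^2 + 2*b - 8) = (b - 3)*(b + 4)*(b - 2)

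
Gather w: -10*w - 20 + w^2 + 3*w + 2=w^2 - 7*w - 18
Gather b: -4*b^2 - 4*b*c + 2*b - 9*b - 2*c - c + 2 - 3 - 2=-4*b^2 + b*(-4*c - 7) - 3*c - 3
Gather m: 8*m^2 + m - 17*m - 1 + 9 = 8*m^2 - 16*m + 8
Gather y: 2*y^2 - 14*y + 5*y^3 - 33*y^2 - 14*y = 5*y^3 - 31*y^2 - 28*y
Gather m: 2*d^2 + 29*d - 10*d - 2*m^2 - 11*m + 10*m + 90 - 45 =2*d^2 + 19*d - 2*m^2 - m + 45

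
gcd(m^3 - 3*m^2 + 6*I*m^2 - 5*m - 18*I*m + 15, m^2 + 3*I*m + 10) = m + 5*I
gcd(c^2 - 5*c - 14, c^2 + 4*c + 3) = 1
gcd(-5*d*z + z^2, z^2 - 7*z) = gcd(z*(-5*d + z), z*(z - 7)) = z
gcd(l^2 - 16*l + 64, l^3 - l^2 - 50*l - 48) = l - 8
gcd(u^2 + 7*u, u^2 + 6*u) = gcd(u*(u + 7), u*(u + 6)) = u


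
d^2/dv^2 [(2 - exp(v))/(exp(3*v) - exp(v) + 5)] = ((4 - 2*exp(v))*(3*exp(2*v) - 1)^2*exp(v) + ((exp(v) - 2)*(9*exp(2*v) - 1) + (6*exp(2*v) - 2)*exp(v))*(exp(3*v) - exp(v) + 5) - (exp(3*v) - exp(v) + 5)^2)*exp(v)/(exp(3*v) - exp(v) + 5)^3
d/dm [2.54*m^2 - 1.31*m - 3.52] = 5.08*m - 1.31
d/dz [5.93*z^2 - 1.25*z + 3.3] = 11.86*z - 1.25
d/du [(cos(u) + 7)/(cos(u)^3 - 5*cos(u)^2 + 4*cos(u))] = 2*(cos(u)^3 + 8*cos(u)^2 - 35*cos(u) + 14)*sin(u)/((cos(u) - 4)^2*(cos(u) - 1)^2*cos(u)^2)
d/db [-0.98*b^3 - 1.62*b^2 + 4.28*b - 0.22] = -2.94*b^2 - 3.24*b + 4.28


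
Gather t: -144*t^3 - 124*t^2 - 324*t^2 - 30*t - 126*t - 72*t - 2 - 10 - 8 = -144*t^3 - 448*t^2 - 228*t - 20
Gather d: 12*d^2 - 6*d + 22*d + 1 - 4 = 12*d^2 + 16*d - 3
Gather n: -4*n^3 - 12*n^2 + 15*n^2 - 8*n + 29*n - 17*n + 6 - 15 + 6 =-4*n^3 + 3*n^2 + 4*n - 3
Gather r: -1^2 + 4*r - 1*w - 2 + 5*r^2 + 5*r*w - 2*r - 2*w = 5*r^2 + r*(5*w + 2) - 3*w - 3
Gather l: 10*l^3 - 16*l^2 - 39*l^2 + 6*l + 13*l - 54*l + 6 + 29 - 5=10*l^3 - 55*l^2 - 35*l + 30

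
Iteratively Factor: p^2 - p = (p)*(p - 1)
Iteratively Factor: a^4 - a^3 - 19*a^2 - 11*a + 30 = (a + 2)*(a^3 - 3*a^2 - 13*a + 15) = (a + 2)*(a + 3)*(a^2 - 6*a + 5) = (a - 5)*(a + 2)*(a + 3)*(a - 1)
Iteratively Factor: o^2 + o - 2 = (o + 2)*(o - 1)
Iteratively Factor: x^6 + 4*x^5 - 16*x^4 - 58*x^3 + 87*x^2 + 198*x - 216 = (x - 1)*(x^5 + 5*x^4 - 11*x^3 - 69*x^2 + 18*x + 216) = (x - 1)*(x + 3)*(x^4 + 2*x^3 - 17*x^2 - 18*x + 72) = (x - 3)*(x - 1)*(x + 3)*(x^3 + 5*x^2 - 2*x - 24) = (x - 3)*(x - 2)*(x - 1)*(x + 3)*(x^2 + 7*x + 12) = (x - 3)*(x - 2)*(x - 1)*(x + 3)*(x + 4)*(x + 3)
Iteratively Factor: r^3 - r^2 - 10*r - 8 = (r + 1)*(r^2 - 2*r - 8) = (r + 1)*(r + 2)*(r - 4)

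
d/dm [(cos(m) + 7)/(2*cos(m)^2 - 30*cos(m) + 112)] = (cos(m)^2 + 14*cos(m) - 161)*sin(m)/(2*(cos(m)^2 - 15*cos(m) + 56)^2)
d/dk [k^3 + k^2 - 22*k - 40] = 3*k^2 + 2*k - 22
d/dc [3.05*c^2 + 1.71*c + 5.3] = 6.1*c + 1.71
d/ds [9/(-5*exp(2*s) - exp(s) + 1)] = (90*exp(s) + 9)*exp(s)/(5*exp(2*s) + exp(s) - 1)^2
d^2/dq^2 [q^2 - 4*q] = 2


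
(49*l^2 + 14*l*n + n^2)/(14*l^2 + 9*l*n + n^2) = (7*l + n)/(2*l + n)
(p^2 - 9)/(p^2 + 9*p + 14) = (p^2 - 9)/(p^2 + 9*p + 14)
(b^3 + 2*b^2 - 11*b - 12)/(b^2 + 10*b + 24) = (b^2 - 2*b - 3)/(b + 6)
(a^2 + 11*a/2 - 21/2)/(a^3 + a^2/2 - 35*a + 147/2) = (2*a - 3)/(2*a^2 - 13*a + 21)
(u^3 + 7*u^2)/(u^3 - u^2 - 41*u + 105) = u^2/(u^2 - 8*u + 15)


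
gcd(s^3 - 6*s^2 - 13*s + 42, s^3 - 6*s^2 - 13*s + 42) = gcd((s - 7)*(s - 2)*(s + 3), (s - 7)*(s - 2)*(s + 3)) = s^3 - 6*s^2 - 13*s + 42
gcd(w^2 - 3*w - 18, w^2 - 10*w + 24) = w - 6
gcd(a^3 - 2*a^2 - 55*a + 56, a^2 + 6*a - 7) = a^2 + 6*a - 7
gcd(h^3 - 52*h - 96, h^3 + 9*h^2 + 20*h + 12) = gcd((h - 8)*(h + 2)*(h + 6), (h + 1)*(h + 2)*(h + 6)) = h^2 + 8*h + 12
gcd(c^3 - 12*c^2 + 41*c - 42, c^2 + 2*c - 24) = 1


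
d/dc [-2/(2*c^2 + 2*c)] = (2*c + 1)/(c^2*(c + 1)^2)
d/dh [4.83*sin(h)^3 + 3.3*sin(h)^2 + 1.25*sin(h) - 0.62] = (14.49*sin(h)^2 + 6.6*sin(h) + 1.25)*cos(h)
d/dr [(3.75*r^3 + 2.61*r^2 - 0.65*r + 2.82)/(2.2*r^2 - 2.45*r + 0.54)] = (8.25000000000001*r^4 - 18.375*r^3 + 1.1105*r^2 - 9.5892*r + 6.558)/(4.84*r^4 - 10.78*r^3 + 8.3785*r^2 - 2.646*r + 0.2916)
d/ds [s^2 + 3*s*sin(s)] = 3*s*cos(s) + 2*s + 3*sin(s)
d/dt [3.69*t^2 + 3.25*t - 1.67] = 7.38*t + 3.25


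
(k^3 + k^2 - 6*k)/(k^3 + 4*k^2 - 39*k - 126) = k*(k - 2)/(k^2 + k - 42)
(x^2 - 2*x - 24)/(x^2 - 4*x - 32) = (x - 6)/(x - 8)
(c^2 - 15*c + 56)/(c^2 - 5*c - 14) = (c - 8)/(c + 2)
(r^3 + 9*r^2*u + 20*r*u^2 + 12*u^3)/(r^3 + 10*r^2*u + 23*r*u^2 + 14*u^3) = (r + 6*u)/(r + 7*u)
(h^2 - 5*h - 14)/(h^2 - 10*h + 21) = (h + 2)/(h - 3)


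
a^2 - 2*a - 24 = (a - 6)*(a + 4)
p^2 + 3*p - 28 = (p - 4)*(p + 7)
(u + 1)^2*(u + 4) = u^3 + 6*u^2 + 9*u + 4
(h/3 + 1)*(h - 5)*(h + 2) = h^3/3 - 19*h/3 - 10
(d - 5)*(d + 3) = d^2 - 2*d - 15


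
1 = 1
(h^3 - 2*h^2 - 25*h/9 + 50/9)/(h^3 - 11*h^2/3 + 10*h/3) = (h + 5/3)/h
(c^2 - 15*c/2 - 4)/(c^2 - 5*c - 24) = (c + 1/2)/(c + 3)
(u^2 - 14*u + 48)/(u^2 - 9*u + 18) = (u - 8)/(u - 3)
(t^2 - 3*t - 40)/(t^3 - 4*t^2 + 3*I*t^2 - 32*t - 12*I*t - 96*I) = (t + 5)/(t^2 + t*(4 + 3*I) + 12*I)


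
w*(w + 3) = w^2 + 3*w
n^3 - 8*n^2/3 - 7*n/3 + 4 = (n - 3)*(n - 1)*(n + 4/3)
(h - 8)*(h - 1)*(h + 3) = h^3 - 6*h^2 - 19*h + 24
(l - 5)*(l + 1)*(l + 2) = l^3 - 2*l^2 - 13*l - 10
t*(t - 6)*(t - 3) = t^3 - 9*t^2 + 18*t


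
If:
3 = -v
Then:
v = -3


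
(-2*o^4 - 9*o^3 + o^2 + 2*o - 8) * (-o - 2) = 2*o^5 + 13*o^4 + 17*o^3 - 4*o^2 + 4*o + 16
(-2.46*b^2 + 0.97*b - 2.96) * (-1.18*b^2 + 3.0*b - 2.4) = 2.9028*b^4 - 8.5246*b^3 + 12.3068*b^2 - 11.208*b + 7.104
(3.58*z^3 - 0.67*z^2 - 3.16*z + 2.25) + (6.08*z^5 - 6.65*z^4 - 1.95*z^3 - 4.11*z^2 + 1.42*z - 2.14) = 6.08*z^5 - 6.65*z^4 + 1.63*z^3 - 4.78*z^2 - 1.74*z + 0.11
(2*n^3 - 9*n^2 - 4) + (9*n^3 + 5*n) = 11*n^3 - 9*n^2 + 5*n - 4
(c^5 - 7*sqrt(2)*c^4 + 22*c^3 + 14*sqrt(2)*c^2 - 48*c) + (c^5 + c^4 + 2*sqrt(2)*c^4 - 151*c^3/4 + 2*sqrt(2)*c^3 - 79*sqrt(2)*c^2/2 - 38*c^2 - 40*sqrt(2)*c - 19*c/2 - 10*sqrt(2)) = 2*c^5 - 5*sqrt(2)*c^4 + c^4 - 63*c^3/4 + 2*sqrt(2)*c^3 - 38*c^2 - 51*sqrt(2)*c^2/2 - 115*c/2 - 40*sqrt(2)*c - 10*sqrt(2)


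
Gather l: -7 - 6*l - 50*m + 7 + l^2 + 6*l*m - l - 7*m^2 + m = l^2 + l*(6*m - 7) - 7*m^2 - 49*m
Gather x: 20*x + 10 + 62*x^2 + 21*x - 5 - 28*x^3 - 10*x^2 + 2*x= -28*x^3 + 52*x^2 + 43*x + 5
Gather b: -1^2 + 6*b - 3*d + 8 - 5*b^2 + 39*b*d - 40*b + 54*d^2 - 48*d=-5*b^2 + b*(39*d - 34) + 54*d^2 - 51*d + 7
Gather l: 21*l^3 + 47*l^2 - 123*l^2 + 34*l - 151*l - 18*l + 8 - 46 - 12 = 21*l^3 - 76*l^2 - 135*l - 50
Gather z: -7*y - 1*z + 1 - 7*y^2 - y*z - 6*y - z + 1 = -7*y^2 - 13*y + z*(-y - 2) + 2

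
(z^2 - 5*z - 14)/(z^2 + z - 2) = (z - 7)/(z - 1)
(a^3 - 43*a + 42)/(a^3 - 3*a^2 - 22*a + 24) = (a + 7)/(a + 4)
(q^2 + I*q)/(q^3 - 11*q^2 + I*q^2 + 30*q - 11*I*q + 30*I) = q/(q^2 - 11*q + 30)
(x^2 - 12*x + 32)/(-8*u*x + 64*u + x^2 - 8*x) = (x - 4)/(-8*u + x)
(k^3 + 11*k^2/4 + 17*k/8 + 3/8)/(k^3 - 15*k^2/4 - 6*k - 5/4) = (k + 3/2)/(k - 5)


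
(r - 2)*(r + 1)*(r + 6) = r^3 + 5*r^2 - 8*r - 12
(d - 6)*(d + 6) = d^2 - 36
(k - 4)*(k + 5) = k^2 + k - 20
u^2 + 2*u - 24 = (u - 4)*(u + 6)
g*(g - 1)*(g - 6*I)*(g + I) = g^4 - g^3 - 5*I*g^3 + 6*g^2 + 5*I*g^2 - 6*g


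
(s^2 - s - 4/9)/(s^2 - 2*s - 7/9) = (3*s - 4)/(3*s - 7)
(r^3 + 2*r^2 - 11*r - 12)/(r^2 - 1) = (r^2 + r - 12)/(r - 1)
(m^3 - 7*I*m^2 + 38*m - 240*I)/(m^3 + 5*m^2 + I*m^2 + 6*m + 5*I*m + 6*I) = (m^3 - 7*I*m^2 + 38*m - 240*I)/(m^3 + m^2*(5 + I) + m*(6 + 5*I) + 6*I)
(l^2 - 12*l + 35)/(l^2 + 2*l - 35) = (l - 7)/(l + 7)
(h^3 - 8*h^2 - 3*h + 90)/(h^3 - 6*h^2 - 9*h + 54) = (h - 5)/(h - 3)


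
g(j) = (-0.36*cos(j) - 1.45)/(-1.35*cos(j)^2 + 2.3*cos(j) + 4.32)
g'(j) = (-2.7*sin(j)*cos(j) + 2.3*sin(j))*(-0.36*cos(j) - 1.45)/(-1.35*cos(j)^2 + 2.3*cos(j) + 4.32)^2 + 0.36*sin(j)/(-1.35*cos(j)^2 + 2.3*cos(j) + 4.32) = (0.486*cos(j)^2 + 3.915*cos(j) - 1.7798)*sin(j)/(1.8225*cos(j)^4 - 6.21*cos(j)^3 - 6.374*cos(j)^2 + 19.872*cos(j) + 18.6624)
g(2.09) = -0.45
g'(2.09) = -0.39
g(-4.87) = -0.32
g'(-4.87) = -0.05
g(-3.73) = -0.78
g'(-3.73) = -1.20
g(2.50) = -0.72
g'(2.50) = -1.06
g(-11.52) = -0.32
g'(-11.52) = 0.01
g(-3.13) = -1.63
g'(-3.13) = 0.13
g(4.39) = -0.39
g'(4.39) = 0.24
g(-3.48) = -1.17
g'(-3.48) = -1.86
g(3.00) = -1.52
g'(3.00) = -1.41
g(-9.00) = -1.02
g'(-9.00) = 1.67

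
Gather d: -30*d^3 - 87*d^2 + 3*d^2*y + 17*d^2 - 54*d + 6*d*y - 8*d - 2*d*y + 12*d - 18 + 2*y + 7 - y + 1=-30*d^3 + d^2*(3*y - 70) + d*(4*y - 50) + y - 10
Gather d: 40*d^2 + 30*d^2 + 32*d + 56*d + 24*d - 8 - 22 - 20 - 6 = 70*d^2 + 112*d - 56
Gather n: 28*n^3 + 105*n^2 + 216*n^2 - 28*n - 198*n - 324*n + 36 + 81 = 28*n^3 + 321*n^2 - 550*n + 117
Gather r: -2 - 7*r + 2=-7*r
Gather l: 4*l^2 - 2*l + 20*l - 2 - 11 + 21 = 4*l^2 + 18*l + 8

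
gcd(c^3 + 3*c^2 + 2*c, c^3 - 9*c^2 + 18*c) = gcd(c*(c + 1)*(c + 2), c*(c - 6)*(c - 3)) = c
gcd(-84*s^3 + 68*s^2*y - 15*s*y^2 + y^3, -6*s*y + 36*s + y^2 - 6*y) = -6*s + y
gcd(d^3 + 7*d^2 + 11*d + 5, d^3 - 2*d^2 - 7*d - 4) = d^2 + 2*d + 1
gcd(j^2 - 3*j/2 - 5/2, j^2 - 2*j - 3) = j + 1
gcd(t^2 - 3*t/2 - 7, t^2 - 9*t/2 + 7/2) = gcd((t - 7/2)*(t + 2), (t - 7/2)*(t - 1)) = t - 7/2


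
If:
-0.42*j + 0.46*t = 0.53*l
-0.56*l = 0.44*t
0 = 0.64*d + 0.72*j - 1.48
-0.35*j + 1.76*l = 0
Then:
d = 2.31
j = 0.00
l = 0.00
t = 0.00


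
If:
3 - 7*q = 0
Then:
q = 3/7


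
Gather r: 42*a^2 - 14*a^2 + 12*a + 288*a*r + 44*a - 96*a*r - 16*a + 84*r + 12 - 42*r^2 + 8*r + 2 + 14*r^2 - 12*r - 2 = 28*a^2 + 40*a - 28*r^2 + r*(192*a + 80) + 12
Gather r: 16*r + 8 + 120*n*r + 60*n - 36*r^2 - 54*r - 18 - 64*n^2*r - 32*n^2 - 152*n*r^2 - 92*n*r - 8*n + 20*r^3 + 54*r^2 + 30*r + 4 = -32*n^2 + 52*n + 20*r^3 + r^2*(18 - 152*n) + r*(-64*n^2 + 28*n - 8) - 6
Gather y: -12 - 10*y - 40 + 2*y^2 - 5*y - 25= 2*y^2 - 15*y - 77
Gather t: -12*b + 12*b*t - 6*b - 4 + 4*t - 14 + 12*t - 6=-18*b + t*(12*b + 16) - 24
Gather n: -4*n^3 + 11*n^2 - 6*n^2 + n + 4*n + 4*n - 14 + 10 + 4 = -4*n^3 + 5*n^2 + 9*n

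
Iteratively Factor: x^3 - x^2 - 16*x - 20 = (x + 2)*(x^2 - 3*x - 10) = (x + 2)^2*(x - 5)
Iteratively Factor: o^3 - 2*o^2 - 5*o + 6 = (o + 2)*(o^2 - 4*o + 3) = (o - 1)*(o + 2)*(o - 3)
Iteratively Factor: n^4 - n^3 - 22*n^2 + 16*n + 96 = (n - 3)*(n^3 + 2*n^2 - 16*n - 32) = (n - 3)*(n + 2)*(n^2 - 16) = (n - 4)*(n - 3)*(n + 2)*(n + 4)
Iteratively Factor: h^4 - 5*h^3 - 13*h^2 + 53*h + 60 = (h - 5)*(h^3 - 13*h - 12) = (h - 5)*(h - 4)*(h^2 + 4*h + 3) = (h - 5)*(h - 4)*(h + 1)*(h + 3)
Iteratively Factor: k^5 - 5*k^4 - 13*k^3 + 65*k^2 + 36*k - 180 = (k - 5)*(k^4 - 13*k^2 + 36) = (k - 5)*(k - 2)*(k^3 + 2*k^2 - 9*k - 18) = (k - 5)*(k - 2)*(k + 3)*(k^2 - k - 6) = (k - 5)*(k - 2)*(k + 2)*(k + 3)*(k - 3)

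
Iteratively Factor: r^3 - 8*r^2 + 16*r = (r - 4)*(r^2 - 4*r) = (r - 4)^2*(r)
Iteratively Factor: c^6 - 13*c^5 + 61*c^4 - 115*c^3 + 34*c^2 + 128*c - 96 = (c + 1)*(c^5 - 14*c^4 + 75*c^3 - 190*c^2 + 224*c - 96) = (c - 3)*(c + 1)*(c^4 - 11*c^3 + 42*c^2 - 64*c + 32) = (c - 4)*(c - 3)*(c + 1)*(c^3 - 7*c^2 + 14*c - 8) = (c - 4)*(c - 3)*(c - 2)*(c + 1)*(c^2 - 5*c + 4) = (c - 4)^2*(c - 3)*(c - 2)*(c + 1)*(c - 1)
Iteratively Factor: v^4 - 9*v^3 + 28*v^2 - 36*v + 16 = (v - 2)*(v^3 - 7*v^2 + 14*v - 8) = (v - 2)*(v - 1)*(v^2 - 6*v + 8) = (v - 2)^2*(v - 1)*(v - 4)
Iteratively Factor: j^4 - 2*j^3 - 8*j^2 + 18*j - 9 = (j - 1)*(j^3 - j^2 - 9*j + 9) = (j - 1)^2*(j^2 - 9) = (j - 1)^2*(j + 3)*(j - 3)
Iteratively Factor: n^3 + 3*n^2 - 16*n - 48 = (n + 3)*(n^2 - 16) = (n + 3)*(n + 4)*(n - 4)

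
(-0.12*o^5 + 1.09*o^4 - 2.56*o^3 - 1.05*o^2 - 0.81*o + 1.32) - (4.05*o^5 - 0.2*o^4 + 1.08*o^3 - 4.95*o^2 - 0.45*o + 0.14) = -4.17*o^5 + 1.29*o^4 - 3.64*o^3 + 3.9*o^2 - 0.36*o + 1.18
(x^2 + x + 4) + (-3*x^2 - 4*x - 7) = -2*x^2 - 3*x - 3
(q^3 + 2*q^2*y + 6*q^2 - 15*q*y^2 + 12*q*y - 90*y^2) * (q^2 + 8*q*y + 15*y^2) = q^5 + 10*q^4*y + 6*q^4 + 16*q^3*y^2 + 60*q^3*y - 90*q^2*y^3 + 96*q^2*y^2 - 225*q*y^4 - 540*q*y^3 - 1350*y^4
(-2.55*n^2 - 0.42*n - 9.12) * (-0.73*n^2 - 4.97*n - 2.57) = 1.8615*n^4 + 12.9801*n^3 + 15.2985*n^2 + 46.4058*n + 23.4384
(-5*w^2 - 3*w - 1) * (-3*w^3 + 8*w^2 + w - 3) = 15*w^5 - 31*w^4 - 26*w^3 + 4*w^2 + 8*w + 3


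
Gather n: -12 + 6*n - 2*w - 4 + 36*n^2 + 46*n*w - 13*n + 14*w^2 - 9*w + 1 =36*n^2 + n*(46*w - 7) + 14*w^2 - 11*w - 15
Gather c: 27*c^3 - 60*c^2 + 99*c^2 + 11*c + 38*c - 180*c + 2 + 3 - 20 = 27*c^3 + 39*c^2 - 131*c - 15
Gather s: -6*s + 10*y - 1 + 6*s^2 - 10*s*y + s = 6*s^2 + s*(-10*y - 5) + 10*y - 1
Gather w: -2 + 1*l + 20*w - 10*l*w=l + w*(20 - 10*l) - 2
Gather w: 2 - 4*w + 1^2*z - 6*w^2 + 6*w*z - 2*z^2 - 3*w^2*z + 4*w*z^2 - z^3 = w^2*(-3*z - 6) + w*(4*z^2 + 6*z - 4) - z^3 - 2*z^2 + z + 2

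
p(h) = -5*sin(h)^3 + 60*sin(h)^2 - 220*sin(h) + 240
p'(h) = -15*sin(h)^2*cos(h) + 120*sin(h)*cos(h) - 220*cos(h)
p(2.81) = 174.57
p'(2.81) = 172.58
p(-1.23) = 504.83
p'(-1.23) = -115.79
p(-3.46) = 176.85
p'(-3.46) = 174.66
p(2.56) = 136.42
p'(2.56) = 132.53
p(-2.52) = 389.45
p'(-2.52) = 239.79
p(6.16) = 267.95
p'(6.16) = -233.19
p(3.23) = 259.90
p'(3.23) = 229.81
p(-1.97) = 497.55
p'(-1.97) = 133.43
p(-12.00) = 138.46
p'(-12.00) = -134.96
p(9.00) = 159.17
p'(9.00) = 157.71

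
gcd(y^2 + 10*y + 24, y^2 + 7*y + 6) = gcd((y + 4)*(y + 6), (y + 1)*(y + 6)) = y + 6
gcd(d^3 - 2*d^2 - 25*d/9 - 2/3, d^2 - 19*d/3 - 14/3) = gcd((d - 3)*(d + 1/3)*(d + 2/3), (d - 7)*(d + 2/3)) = d + 2/3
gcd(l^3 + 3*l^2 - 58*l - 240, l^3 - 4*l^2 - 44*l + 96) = l^2 - 2*l - 48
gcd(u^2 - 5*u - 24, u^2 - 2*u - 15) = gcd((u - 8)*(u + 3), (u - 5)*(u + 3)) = u + 3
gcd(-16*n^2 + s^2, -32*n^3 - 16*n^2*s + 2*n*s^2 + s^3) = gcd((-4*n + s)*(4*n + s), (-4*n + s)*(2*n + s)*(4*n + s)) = -16*n^2 + s^2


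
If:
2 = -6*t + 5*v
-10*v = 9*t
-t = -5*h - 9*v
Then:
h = -26/75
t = -4/21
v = 6/35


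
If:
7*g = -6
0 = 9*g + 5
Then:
No Solution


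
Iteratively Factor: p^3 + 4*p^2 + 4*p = (p + 2)*(p^2 + 2*p) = (p + 2)^2*(p)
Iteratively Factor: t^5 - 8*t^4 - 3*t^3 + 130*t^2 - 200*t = (t - 2)*(t^4 - 6*t^3 - 15*t^2 + 100*t) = (t - 2)*(t + 4)*(t^3 - 10*t^2 + 25*t) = (t - 5)*(t - 2)*(t + 4)*(t^2 - 5*t) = (t - 5)^2*(t - 2)*(t + 4)*(t)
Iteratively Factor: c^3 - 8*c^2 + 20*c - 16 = (c - 2)*(c^2 - 6*c + 8) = (c - 2)^2*(c - 4)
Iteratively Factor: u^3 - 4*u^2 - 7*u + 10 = (u - 5)*(u^2 + u - 2) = (u - 5)*(u + 2)*(u - 1)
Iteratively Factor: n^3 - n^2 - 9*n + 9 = (n + 3)*(n^2 - 4*n + 3) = (n - 3)*(n + 3)*(n - 1)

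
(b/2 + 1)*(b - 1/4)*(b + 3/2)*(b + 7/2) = b^4/2 + 27*b^3/8 + 27*b^2/4 + 107*b/32 - 21/16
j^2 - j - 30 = (j - 6)*(j + 5)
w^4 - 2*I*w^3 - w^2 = w^2*(w - I)^2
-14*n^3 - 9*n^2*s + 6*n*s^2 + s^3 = (-2*n + s)*(n + s)*(7*n + s)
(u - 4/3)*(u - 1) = u^2 - 7*u/3 + 4/3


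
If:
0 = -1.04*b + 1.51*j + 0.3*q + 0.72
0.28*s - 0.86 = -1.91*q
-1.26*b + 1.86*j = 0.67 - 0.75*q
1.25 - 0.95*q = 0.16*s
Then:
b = 170.83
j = 118.24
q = -5.36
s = 39.66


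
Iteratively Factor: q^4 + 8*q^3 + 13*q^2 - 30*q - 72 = (q - 2)*(q^3 + 10*q^2 + 33*q + 36) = (q - 2)*(q + 3)*(q^2 + 7*q + 12) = (q - 2)*(q + 3)^2*(q + 4)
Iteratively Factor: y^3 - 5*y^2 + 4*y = (y)*(y^2 - 5*y + 4) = y*(y - 1)*(y - 4)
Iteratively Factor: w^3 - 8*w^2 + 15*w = (w - 3)*(w^2 - 5*w) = w*(w - 3)*(w - 5)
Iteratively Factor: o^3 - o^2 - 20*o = (o - 5)*(o^2 + 4*o) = o*(o - 5)*(o + 4)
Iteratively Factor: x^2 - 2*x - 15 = (x + 3)*(x - 5)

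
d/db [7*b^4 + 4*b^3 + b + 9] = 28*b^3 + 12*b^2 + 1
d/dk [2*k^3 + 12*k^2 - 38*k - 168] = 6*k^2 + 24*k - 38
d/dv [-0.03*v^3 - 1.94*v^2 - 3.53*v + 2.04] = -0.09*v^2 - 3.88*v - 3.53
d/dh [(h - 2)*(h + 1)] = 2*h - 1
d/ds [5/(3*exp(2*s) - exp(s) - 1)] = (5 - 30*exp(s))*exp(s)/(-3*exp(2*s) + exp(s) + 1)^2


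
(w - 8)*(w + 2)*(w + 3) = w^3 - 3*w^2 - 34*w - 48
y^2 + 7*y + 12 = (y + 3)*(y + 4)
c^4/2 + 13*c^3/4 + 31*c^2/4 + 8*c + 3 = (c/2 + 1/2)*(c + 3/2)*(c + 2)^2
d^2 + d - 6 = (d - 2)*(d + 3)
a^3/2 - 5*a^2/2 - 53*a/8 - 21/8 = (a/2 + 1/4)*(a - 7)*(a + 3/2)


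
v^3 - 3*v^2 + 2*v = v*(v - 2)*(v - 1)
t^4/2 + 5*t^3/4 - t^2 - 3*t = t*(t/2 + 1)*(t - 3/2)*(t + 2)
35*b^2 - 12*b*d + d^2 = (-7*b + d)*(-5*b + d)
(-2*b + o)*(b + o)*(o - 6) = -2*b^2*o + 12*b^2 - b*o^2 + 6*b*o + o^3 - 6*o^2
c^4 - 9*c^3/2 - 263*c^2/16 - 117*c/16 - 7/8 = (c - 7)*(c + 1/4)^2*(c + 2)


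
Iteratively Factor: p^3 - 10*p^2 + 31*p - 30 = (p - 3)*(p^2 - 7*p + 10) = (p - 3)*(p - 2)*(p - 5)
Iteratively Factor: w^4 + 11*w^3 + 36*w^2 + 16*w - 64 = (w + 4)*(w^3 + 7*w^2 + 8*w - 16) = (w - 1)*(w + 4)*(w^2 + 8*w + 16) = (w - 1)*(w + 4)^2*(w + 4)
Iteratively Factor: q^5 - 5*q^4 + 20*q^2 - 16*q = (q - 1)*(q^4 - 4*q^3 - 4*q^2 + 16*q) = (q - 1)*(q + 2)*(q^3 - 6*q^2 + 8*q) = q*(q - 1)*(q + 2)*(q^2 - 6*q + 8) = q*(q - 2)*(q - 1)*(q + 2)*(q - 4)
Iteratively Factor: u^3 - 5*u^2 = (u)*(u^2 - 5*u) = u^2*(u - 5)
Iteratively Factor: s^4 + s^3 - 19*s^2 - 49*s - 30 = (s - 5)*(s^3 + 6*s^2 + 11*s + 6) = (s - 5)*(s + 2)*(s^2 + 4*s + 3) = (s - 5)*(s + 1)*(s + 2)*(s + 3)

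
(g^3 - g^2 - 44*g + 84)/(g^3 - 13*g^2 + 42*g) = (g^2 + 5*g - 14)/(g*(g - 7))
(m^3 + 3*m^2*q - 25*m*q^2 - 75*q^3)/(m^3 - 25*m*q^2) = (m + 3*q)/m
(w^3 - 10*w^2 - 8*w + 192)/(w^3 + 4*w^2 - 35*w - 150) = (w^2 - 4*w - 32)/(w^2 + 10*w + 25)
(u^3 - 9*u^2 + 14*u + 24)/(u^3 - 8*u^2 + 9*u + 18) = (u - 4)/(u - 3)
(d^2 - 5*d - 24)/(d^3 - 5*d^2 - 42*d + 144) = (d + 3)/(d^2 + 3*d - 18)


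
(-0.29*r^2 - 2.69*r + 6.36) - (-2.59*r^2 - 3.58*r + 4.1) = 2.3*r^2 + 0.89*r + 2.26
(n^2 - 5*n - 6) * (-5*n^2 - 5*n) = -5*n^4 + 20*n^3 + 55*n^2 + 30*n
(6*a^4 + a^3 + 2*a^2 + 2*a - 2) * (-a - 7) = -6*a^5 - 43*a^4 - 9*a^3 - 16*a^2 - 12*a + 14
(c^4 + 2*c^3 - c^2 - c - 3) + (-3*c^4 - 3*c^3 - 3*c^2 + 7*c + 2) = -2*c^4 - c^3 - 4*c^2 + 6*c - 1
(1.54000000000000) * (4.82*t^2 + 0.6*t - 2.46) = 7.4228*t^2 + 0.924*t - 3.7884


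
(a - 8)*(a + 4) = a^2 - 4*a - 32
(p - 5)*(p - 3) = p^2 - 8*p + 15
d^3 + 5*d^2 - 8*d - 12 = (d - 2)*(d + 1)*(d + 6)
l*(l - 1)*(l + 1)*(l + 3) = l^4 + 3*l^3 - l^2 - 3*l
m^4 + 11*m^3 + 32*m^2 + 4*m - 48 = (m - 1)*(m + 2)*(m + 4)*(m + 6)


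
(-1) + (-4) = -5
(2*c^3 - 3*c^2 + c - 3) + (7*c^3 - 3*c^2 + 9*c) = 9*c^3 - 6*c^2 + 10*c - 3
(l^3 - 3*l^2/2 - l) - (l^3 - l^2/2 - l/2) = -l^2 - l/2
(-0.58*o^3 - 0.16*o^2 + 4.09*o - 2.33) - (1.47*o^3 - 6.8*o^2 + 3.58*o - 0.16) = -2.05*o^3 + 6.64*o^2 + 0.51*o - 2.17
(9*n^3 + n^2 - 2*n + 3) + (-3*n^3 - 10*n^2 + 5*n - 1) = 6*n^3 - 9*n^2 + 3*n + 2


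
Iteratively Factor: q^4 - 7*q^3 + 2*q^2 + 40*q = (q)*(q^3 - 7*q^2 + 2*q + 40) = q*(q + 2)*(q^2 - 9*q + 20) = q*(q - 4)*(q + 2)*(q - 5)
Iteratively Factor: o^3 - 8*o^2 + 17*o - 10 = (o - 1)*(o^2 - 7*o + 10) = (o - 5)*(o - 1)*(o - 2)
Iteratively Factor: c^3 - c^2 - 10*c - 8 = (c + 2)*(c^2 - 3*c - 4) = (c - 4)*(c + 2)*(c + 1)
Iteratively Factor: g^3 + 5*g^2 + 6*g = (g)*(g^2 + 5*g + 6) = g*(g + 2)*(g + 3)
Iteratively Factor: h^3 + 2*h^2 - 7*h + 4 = (h + 4)*(h^2 - 2*h + 1) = (h - 1)*(h + 4)*(h - 1)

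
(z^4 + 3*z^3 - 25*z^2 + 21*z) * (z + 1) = z^5 + 4*z^4 - 22*z^3 - 4*z^2 + 21*z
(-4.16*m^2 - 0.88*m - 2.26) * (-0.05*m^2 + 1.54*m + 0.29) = 0.208*m^4 - 6.3624*m^3 - 2.4486*m^2 - 3.7356*m - 0.6554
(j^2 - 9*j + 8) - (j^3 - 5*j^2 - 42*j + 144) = -j^3 + 6*j^2 + 33*j - 136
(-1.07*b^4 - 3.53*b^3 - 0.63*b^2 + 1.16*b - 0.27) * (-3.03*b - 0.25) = 3.2421*b^5 + 10.9634*b^4 + 2.7914*b^3 - 3.3573*b^2 + 0.5281*b + 0.0675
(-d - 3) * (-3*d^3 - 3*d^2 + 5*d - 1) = 3*d^4 + 12*d^3 + 4*d^2 - 14*d + 3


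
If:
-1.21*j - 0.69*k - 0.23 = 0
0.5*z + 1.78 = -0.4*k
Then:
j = 0.712809917355372*z + 2.34752066115702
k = -1.25*z - 4.45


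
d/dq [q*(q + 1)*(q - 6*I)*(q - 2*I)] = 4*q^3 + q^2*(3 - 24*I) + q*(-24 - 16*I) - 12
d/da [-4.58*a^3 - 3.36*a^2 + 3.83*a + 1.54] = -13.74*a^2 - 6.72*a + 3.83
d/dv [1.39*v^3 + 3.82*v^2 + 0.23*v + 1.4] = 4.17*v^2 + 7.64*v + 0.23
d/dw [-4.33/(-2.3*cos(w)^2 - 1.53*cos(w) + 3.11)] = (19.918*cos(w) + 6.6249)*sin(w)/(2.3*cos(w)^2 + 1.53*cos(w) - 3.11)^2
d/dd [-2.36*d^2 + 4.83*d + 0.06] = 4.83 - 4.72*d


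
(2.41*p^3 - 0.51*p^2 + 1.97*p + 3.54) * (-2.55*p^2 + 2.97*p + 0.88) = -6.1455*p^5 + 8.4582*p^4 - 4.4174*p^3 - 3.6249*p^2 + 12.2474*p + 3.1152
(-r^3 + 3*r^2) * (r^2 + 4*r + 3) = -r^5 - r^4 + 9*r^3 + 9*r^2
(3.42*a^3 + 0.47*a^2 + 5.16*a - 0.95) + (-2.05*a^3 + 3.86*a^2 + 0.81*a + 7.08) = 1.37*a^3 + 4.33*a^2 + 5.97*a + 6.13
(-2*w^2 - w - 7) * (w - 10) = -2*w^3 + 19*w^2 + 3*w + 70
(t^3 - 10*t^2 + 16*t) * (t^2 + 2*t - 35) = t^5 - 8*t^4 - 39*t^3 + 382*t^2 - 560*t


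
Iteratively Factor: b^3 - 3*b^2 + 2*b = (b - 1)*(b^2 - 2*b) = b*(b - 1)*(b - 2)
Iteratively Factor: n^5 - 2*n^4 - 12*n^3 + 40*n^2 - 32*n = (n + 4)*(n^4 - 6*n^3 + 12*n^2 - 8*n) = n*(n + 4)*(n^3 - 6*n^2 + 12*n - 8) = n*(n - 2)*(n + 4)*(n^2 - 4*n + 4) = n*(n - 2)^2*(n + 4)*(n - 2)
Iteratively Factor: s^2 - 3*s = (s - 3)*(s)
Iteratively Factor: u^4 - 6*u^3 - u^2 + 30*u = (u + 2)*(u^3 - 8*u^2 + 15*u) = u*(u + 2)*(u^2 - 8*u + 15) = u*(u - 3)*(u + 2)*(u - 5)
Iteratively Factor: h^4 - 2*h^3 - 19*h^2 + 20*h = (h)*(h^3 - 2*h^2 - 19*h + 20) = h*(h + 4)*(h^2 - 6*h + 5) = h*(h - 5)*(h + 4)*(h - 1)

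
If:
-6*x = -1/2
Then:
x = 1/12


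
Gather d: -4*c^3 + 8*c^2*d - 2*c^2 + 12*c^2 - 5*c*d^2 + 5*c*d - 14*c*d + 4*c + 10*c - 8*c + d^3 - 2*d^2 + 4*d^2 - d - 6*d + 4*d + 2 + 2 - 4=-4*c^3 + 10*c^2 + 6*c + d^3 + d^2*(2 - 5*c) + d*(8*c^2 - 9*c - 3)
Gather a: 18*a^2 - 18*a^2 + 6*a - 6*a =0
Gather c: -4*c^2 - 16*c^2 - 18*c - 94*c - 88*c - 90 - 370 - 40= -20*c^2 - 200*c - 500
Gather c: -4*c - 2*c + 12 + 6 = 18 - 6*c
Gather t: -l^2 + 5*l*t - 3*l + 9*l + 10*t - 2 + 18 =-l^2 + 6*l + t*(5*l + 10) + 16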